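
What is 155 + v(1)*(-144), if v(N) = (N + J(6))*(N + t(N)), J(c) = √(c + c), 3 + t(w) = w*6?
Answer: -421 - 1152*√3 ≈ -2416.3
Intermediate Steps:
t(w) = -3 + 6*w (t(w) = -3 + w*6 = -3 + 6*w)
J(c) = √2*√c (J(c) = √(2*c) = √2*√c)
v(N) = (-3 + 7*N)*(N + 2*√3) (v(N) = (N + √2*√6)*(N + (-3 + 6*N)) = (N + 2*√3)*(-3 + 7*N) = (-3 + 7*N)*(N + 2*√3))
155 + v(1)*(-144) = 155 + (-6*√3 - 3*1 + 7*1² + 14*1*√3)*(-144) = 155 + (-6*√3 - 3 + 7*1 + 14*√3)*(-144) = 155 + (-6*√3 - 3 + 7 + 14*√3)*(-144) = 155 + (4 + 8*√3)*(-144) = 155 + (-576 - 1152*√3) = -421 - 1152*√3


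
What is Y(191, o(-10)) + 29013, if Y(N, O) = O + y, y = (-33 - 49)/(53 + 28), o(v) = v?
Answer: 2349161/81 ≈ 29002.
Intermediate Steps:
y = -82/81 ≈ -1.0123
Y(N, O) = -82/81 + O (Y(N, O) = O - 82/81 = -82/81 + O)
Y(191, o(-10)) + 29013 = (-82/81 - 10) + 29013 = -892/81 + 29013 = 2349161/81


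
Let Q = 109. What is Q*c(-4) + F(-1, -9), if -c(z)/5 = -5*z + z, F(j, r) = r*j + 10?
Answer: -8701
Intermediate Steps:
F(j, r) = 10 + j*r (F(j, r) = j*r + 10 = 10 + j*r)
c(z) = 20*z (c(z) = -5*(-5*z + z) = -(-20)*z = 20*z)
Q*c(-4) + F(-1, -9) = 109*(20*(-4)) + (10 - 1*(-9)) = 109*(-80) + (10 + 9) = -8720 + 19 = -8701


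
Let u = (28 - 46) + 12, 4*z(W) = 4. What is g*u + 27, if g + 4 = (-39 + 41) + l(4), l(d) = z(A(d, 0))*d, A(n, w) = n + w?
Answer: 15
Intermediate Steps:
z(W) = 1 (z(W) = (¼)*4 = 1)
l(d) = d (l(d) = 1*d = d)
u = -6 (u = -18 + 12 = -6)
g = 2 (g = -4 + ((-39 + 41) + 4) = -4 + (2 + 4) = -4 + 6 = 2)
g*u + 27 = 2*(-6) + 27 = -12 + 27 = 15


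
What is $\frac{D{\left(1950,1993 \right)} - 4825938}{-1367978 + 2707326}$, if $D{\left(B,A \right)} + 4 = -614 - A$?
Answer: $- \frac{4828549}{1339348} \approx -3.6051$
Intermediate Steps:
$D{\left(B,A \right)} = -618 - A$ ($D{\left(B,A \right)} = -4 - \left(614 + A\right) = -618 - A$)
$\frac{D{\left(1950,1993 \right)} - 4825938}{-1367978 + 2707326} = \frac{\left(-618 - 1993\right) - 4825938}{-1367978 + 2707326} = \frac{\left(-618 - 1993\right) - 4825938}{1339348} = \left(-2611 - 4825938\right) \frac{1}{1339348} = \left(-4828549\right) \frac{1}{1339348} = - \frac{4828549}{1339348}$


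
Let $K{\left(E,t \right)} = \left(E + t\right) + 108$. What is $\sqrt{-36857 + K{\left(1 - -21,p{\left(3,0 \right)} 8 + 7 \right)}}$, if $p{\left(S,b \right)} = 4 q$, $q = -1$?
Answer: $4 i \sqrt{2297} \approx 191.71 i$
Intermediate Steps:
$p{\left(S,b \right)} = -4$ ($p{\left(S,b \right)} = 4 \left(-1\right) = -4$)
$K{\left(E,t \right)} = 108 + E + t$
$\sqrt{-36857 + K{\left(1 - -21,p{\left(3,0 \right)} 8 + 7 \right)}} = \sqrt{-36857 + \left(108 + \left(1 - -21\right) + \left(\left(-4\right) 8 + 7\right)\right)} = \sqrt{-36857 + \left(108 + \left(1 + 21\right) + \left(-32 + 7\right)\right)} = \sqrt{-36857 + \left(108 + 22 - 25\right)} = \sqrt{-36857 + 105} = \sqrt{-36752} = 4 i \sqrt{2297}$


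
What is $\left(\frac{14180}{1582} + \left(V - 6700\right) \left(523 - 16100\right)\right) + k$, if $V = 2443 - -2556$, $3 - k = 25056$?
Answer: $\frac{20938903474}{791} \approx 2.6471 \cdot 10^{7}$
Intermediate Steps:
$k = -25053$ ($k = 3 - 25056 = -25053$)
$V = 4999$ ($V = 2443 + 2556 = 4999$)
$\left(\frac{14180}{1582} + \left(V - 6700\right) \left(523 - 16100\right)\right) + k = \left(\frac{14180}{1582} + \left(4999 - 6700\right) \left(523 - 16100\right)\right) - 25053 = \left(14180 \cdot \frac{1}{1582} - -26496477\right) - 25053 = \left(\frac{7090}{791} + 26496477\right) - 25053 = \frac{20958720397}{791} - 25053 = \frac{20938903474}{791}$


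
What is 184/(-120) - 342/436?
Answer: -7579/3270 ≈ -2.3177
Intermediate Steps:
184/(-120) - 342/436 = 184*(-1/120) - 342*1/436 = -23/15 - 171/218 = -7579/3270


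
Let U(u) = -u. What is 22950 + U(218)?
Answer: 22732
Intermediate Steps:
22950 + U(218) = 22950 - 1*218 = 22950 - 218 = 22732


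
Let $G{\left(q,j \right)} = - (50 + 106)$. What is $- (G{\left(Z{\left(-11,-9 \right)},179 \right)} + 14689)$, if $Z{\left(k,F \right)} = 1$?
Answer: $-14533$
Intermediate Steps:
$G{\left(q,j \right)} = -156$ ($G{\left(q,j \right)} = \left(-1\right) 156 = -156$)
$- (G{\left(Z{\left(-11,-9 \right)},179 \right)} + 14689) = - (-156 + 14689) = \left(-1\right) 14533 = -14533$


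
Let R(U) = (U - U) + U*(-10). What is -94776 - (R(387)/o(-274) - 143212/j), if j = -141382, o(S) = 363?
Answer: -810594509072/8553611 ≈ -94766.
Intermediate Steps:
R(U) = -10*U (R(U) = 0 - 10*U = -10*U)
-94776 - (R(387)/o(-274) - 143212/j) = -94776 - (-10*387/363 - 143212/(-141382)) = -94776 - (-3870*1/363 - 143212*(-1/141382)) = -94776 - (-1290/121 + 71606/70691) = -94776 - 1*(-82527064/8553611) = -94776 + 82527064/8553611 = -810594509072/8553611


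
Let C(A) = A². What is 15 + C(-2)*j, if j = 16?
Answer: 79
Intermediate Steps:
15 + C(-2)*j = 15 + (-2)²*16 = 15 + 4*16 = 15 + 64 = 79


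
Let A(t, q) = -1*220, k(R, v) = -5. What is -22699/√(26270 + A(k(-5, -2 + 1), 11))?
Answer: -22699*√1042/5210 ≈ -140.64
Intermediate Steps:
A(t, q) = -220
-22699/√(26270 + A(k(-5, -2 + 1), 11)) = -22699/√(26270 - 220) = -22699*√1042/5210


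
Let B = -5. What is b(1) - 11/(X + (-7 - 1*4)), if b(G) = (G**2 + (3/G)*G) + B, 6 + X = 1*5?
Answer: -1/12 ≈ -0.083333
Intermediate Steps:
X = -1 (X = -6 + 1*5 = -6 + 5 = -1)
b(G) = -2 + G**2 (b(G) = (G**2 + (3/G)*G) - 5 = (G**2 + 3) - 5 = (3 + G**2) - 5 = -2 + G**2)
b(1) - 11/(X + (-7 - 1*4)) = (-2 + 1**2) - 11/(-1 + (-7 - 1*4)) = (-2 + 1) - 11/(-1 + (-7 - 4)) = -1 - 11/(-1 - 11) = -1 - 11/(-12) = -1 - 1/12*(-11) = -1 + 11/12 = -1/12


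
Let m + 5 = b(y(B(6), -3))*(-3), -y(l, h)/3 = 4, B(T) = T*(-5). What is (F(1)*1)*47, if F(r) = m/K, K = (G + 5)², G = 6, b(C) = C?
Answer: 1457/121 ≈ 12.041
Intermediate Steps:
B(T) = -5*T
y(l, h) = -12 (y(l, h) = -3*4 = -12)
m = 31 (m = -5 - 12*(-3) = -5 + 36 = 31)
K = 121 (K = (6 + 5)² = 11² = 121)
F(r) = 31/121
(F(1)*1)*47 = ((31/121)*1)*47 = (31/121)*47 = 1457/121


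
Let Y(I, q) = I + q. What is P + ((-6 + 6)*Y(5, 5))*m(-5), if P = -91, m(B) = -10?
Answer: -91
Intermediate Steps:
P + ((-6 + 6)*Y(5, 5))*m(-5) = -91 + ((-6 + 6)*(5 + 5))*(-10) = -91 + (0*10)*(-10) = -91 + 0*(-10) = -91 + 0 = -91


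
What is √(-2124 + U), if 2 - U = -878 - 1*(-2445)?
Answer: I*√3689 ≈ 60.737*I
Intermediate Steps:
U = -1565 (U = 2 - (-878 - 1*(-2445)) = 2 - (-878 + 2445) = 2 - 1*1567 = 2 - 1567 = -1565)
√(-2124 + U) = √(-2124 - 1565) = √(-3689) = I*√3689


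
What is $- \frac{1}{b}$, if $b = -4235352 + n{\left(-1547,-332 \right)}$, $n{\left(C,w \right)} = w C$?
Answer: $\frac{1}{3721748} \approx 2.6869 \cdot 10^{-7}$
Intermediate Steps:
$n{\left(C,w \right)} = C w$
$b = -3721748$ ($b = -4235352 - -513604 = -4235352 + 513604 = -3721748$)
$- \frac{1}{b} = - \frac{1}{-3721748} = \left(-1\right) \left(- \frac{1}{3721748}\right) = \frac{1}{3721748}$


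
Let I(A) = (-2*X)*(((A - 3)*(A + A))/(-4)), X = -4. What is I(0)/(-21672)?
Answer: 0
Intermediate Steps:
I(A) = -4*A*(-3 + A) (I(A) = (-2*(-4))*(((A - 3)*(A + A))/(-4)) = 8*(((-3 + A)*(2*A))*(-¼)) = 8*((2*A*(-3 + A))*(-¼)) = 8*(-A*(-3 + A)/2) = -4*A*(-3 + A))
I(0)/(-21672) = (4*0*(3 - 1*0))/(-21672) = (4*0*(3 + 0))*(-1/21672) = (4*0*3)*(-1/21672) = 0*(-1/21672) = 0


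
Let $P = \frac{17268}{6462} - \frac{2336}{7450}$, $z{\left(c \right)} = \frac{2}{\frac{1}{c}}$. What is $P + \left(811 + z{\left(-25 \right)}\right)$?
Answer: $\frac{3062461439}{4011825} \approx 763.36$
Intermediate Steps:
$z{\left(c \right)} = 2 c$
$P = \frac{9462614}{4011825}$ ($P = 17268 \cdot \frac{1}{6462} - \frac{1168}{3725} = \frac{2878}{1077} - \frac{1168}{3725} = \frac{9462614}{4011825} \approx 2.3587$)
$P + \left(811 + z{\left(-25 \right)}\right) = \frac{9462614}{4011825} + \left(811 + 2 \left(-25\right)\right) = \frac{9462614}{4011825} + \left(811 - 50\right) = \frac{9462614}{4011825} + 761 = \frac{3062461439}{4011825}$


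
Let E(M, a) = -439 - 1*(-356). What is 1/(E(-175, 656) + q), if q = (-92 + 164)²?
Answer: 1/5101 ≈ 0.00019604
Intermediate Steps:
E(M, a) = -83 (E(M, a) = -439 + 356 = -83)
q = 5184 (q = 72² = 5184)
1/(E(-175, 656) + q) = 1/(-83 + 5184) = 1/5101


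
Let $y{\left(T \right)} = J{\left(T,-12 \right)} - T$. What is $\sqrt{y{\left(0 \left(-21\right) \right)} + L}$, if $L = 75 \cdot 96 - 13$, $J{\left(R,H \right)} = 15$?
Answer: $\sqrt{7202} \approx 84.865$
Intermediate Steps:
$y{\left(T \right)} = 15 - T$
$L = 7187$ ($L = 7200 - 13 = 7187$)
$\sqrt{y{\left(0 \left(-21\right) \right)} + L} = \sqrt{\left(15 - 0 \left(-21\right)\right) + 7187} = \sqrt{\left(15 - 0\right) + 7187} = \sqrt{\left(15 + 0\right) + 7187} = \sqrt{15 + 7187} = \sqrt{7202}$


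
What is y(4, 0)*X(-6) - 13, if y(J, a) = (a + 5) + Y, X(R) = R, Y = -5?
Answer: -13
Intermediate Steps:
y(J, a) = a (y(J, a) = (a + 5) - 5 = (5 + a) - 5 = a)
y(4, 0)*X(-6) - 13 = 0*(-6) - 13 = 0 - 13 = -13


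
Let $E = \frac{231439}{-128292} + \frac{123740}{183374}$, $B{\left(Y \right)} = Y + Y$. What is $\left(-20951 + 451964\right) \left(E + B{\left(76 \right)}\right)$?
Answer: $\frac{254965623238442105}{3920902868} \approx 6.5027 \cdot 10^{7}$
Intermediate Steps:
$B{\left(Y \right)} = 2 Y$
$E = - \frac{13282521553}{11762708604}$ ($E = 231439 \left(- \frac{1}{128292}\right) + 123740 \cdot \frac{1}{183374} = - \frac{231439}{128292} + \frac{61870}{91687} = - \frac{13282521553}{11762708604} \approx -1.1292$)
$\left(-20951 + 451964\right) \left(E + B{\left(76 \right)}\right) = \left(-20951 + 451964\right) \left(- \frac{13282521553}{11762708604} + 2 \cdot 76\right) = 431013 \left(- \frac{13282521553}{11762708604} + 152\right) = 431013 \cdot \frac{1774649186255}{11762708604} = \frac{254965623238442105}{3920902868}$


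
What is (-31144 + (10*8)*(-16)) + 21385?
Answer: -11039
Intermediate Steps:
(-31144 + (10*8)*(-16)) + 21385 = (-31144 + 80*(-16)) + 21385 = (-31144 - 1280) + 21385 = -32424 + 21385 = -11039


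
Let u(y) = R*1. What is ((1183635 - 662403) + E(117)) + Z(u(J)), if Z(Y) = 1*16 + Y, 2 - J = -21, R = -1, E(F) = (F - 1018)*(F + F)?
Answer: 310413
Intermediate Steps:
E(F) = 2*F*(-1018 + F) (E(F) = (-1018 + F)*(2*F) = 2*F*(-1018 + F))
J = 23 (J = 2 - 1*(-21) = 2 + 21 = 23)
u(y) = -1 (u(y) = -1*1 = -1)
Z(Y) = 16 + Y
((1183635 - 662403) + E(117)) + Z(u(J)) = ((1183635 - 662403) + 2*117*(-1018 + 117)) + (16 - 1) = (521232 + 2*117*(-901)) + 15 = (521232 - 210834) + 15 = 310398 + 15 = 310413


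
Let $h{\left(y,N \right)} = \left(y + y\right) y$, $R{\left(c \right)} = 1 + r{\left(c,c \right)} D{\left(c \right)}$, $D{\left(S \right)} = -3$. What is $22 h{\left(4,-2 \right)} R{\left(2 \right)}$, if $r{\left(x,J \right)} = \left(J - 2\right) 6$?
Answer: $704$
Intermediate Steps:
$r{\left(x,J \right)} = -12 + 6 J$ ($r{\left(x,J \right)} = \left(-2 + J\right) 6 = -12 + 6 J$)
$R{\left(c \right)} = 37 - 18 c$ ($R{\left(c \right)} = 1 + \left(-12 + 6 c\right) \left(-3\right) = 1 - \left(-36 + 18 c\right) = 37 - 18 c$)
$h{\left(y,N \right)} = 2 y^{2}$ ($h{\left(y,N \right)} = 2 y y = 2 y^{2}$)
$22 h{\left(4,-2 \right)} R{\left(2 \right)} = 22 \cdot 2 \cdot 4^{2} \left(37 - 36\right) = 22 \cdot 2 \cdot 16 \left(37 - 36\right) = 22 \cdot 32 \cdot 1 = 704 \cdot 1 = 704$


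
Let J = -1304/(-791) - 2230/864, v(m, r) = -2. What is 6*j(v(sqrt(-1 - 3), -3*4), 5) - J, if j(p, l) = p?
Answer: -3781907/341712 ≈ -11.068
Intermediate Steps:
J = -318637/341712 (J = -1304*(-1/791) - 2230*1/864 = 1304/791 - 1115/432 = -318637/341712 ≈ -0.93247)
6*j(v(sqrt(-1 - 3), -3*4), 5) - J = 6*(-2) - 1*(-318637/341712) = -12 + 318637/341712 = -3781907/341712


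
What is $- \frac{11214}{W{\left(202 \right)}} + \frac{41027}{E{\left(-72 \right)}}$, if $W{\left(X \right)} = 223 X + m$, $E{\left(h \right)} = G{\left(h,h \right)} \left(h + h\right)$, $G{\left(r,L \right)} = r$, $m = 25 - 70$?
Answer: $\frac{1729989275}{466570368} \approx 3.7079$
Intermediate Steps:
$m = -45$ ($m = 25 - 70 = -45$)
$E{\left(h \right)} = 2 h^{2}$ ($E{\left(h \right)} = h \left(h + h\right) = h 2 h = 2 h^{2}$)
$W{\left(X \right)} = -45 + 223 X$ ($W{\left(X \right)} = 223 X - 45 = -45 + 223 X$)
$- \frac{11214}{W{\left(202 \right)}} + \frac{41027}{E{\left(-72 \right)}} = - \frac{11214}{-45 + 223 \cdot 202} + \frac{41027}{2 \left(-72\right)^{2}} = - \frac{11214}{-45 + 45046} + \frac{41027}{2 \cdot 5184} = - \frac{11214}{45001} + \frac{41027}{10368} = \frac{1729989275}{466570368}$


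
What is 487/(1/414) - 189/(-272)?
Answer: 54840285/272 ≈ 2.0162e+5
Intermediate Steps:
487/(1/414) - 189/(-272) = 487/(1/414) - 189*(-1/272) = 487*414 + 189/272 = 201618 + 189/272 = 54840285/272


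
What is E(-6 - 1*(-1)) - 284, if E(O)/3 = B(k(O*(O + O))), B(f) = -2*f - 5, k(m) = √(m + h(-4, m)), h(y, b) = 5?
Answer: -299 - 6*√55 ≈ -343.50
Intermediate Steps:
k(m) = √(5 + m) (k(m) = √(m + 5) = √(5 + m))
B(f) = -5 - 2*f
E(O) = -15 - 6*√(5 + 2*O²) (E(O) = 3*(-5 - 2*√(5 + O*(O + O))) = 3*(-5 - 2*√(5 + O*(2*O))) = 3*(-5 - 2*√(5 + 2*O²)) = -15 - 6*√(5 + 2*O²))
E(-6 - 1*(-1)) - 284 = (-15 - 6*√(5 + 2*(-6 - 1*(-1))²)) - 284 = (-15 - 6*√(5 + 2*(-6 + 1)²)) - 284 = (-15 - 6*√(5 + 2*(-5)²)) - 284 = (-15 - 6*√(5 + 2*25)) - 284 = (-15 - 6*√(5 + 50)) - 284 = (-15 - 6*√55) - 284 = -299 - 6*√55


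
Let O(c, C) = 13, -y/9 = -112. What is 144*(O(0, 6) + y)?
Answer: 147024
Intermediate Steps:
y = 1008 (y = -9*(-112) = 1008)
144*(O(0, 6) + y) = 144*(13 + 1008) = 144*1021 = 147024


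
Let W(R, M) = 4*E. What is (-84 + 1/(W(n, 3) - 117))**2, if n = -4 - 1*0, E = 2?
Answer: 83850649/11881 ≈ 7057.5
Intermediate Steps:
n = -4 (n = -4 + 0 = -4)
W(R, M) = 8 (W(R, M) = 4*2 = 8)
(-84 + 1/(W(n, 3) - 117))**2 = (-84 + 1/(8 - 117))**2 = (-84 + 1/(-109))**2 = (-84 - 1/109)**2 = (-9157/109)**2 = 83850649/11881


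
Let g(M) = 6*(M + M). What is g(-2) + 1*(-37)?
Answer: -61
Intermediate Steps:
g(M) = 12*M (g(M) = 6*(2*M) = 12*M)
g(-2) + 1*(-37) = 12*(-2) + 1*(-37) = -24 - 37 = -61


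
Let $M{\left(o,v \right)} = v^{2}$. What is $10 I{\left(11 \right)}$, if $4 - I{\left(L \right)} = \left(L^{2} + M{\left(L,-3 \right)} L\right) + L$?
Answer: $-2270$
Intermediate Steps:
$I{\left(L \right)} = 4 - L^{2} - 10 L$ ($I{\left(L \right)} = 4 - \left(\left(L^{2} + \left(-3\right)^{2} L\right) + L\right) = 4 - \left(\left(L^{2} + 9 L\right) + L\right) = 4 - \left(L^{2} + 10 L\right) = 4 - L^{2} - 10 L$)
$10 I{\left(11 \right)} = 10 \left(4 - 11^{2} - 110\right) = 10 \left(4 - 121 - 110\right) = 10 \left(-227\right) = -2270$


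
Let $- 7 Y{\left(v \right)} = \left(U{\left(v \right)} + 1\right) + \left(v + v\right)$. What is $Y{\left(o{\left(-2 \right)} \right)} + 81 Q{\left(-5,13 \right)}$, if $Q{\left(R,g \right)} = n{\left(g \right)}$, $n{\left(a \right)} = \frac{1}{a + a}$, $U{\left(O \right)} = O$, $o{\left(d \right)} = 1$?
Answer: $\frac{463}{182} \approx 2.544$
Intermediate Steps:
$n{\left(a \right)} = \frac{1}{2 a}$
$Q{\left(R,g \right)} = \frac{1}{2 g}$
$Y{\left(v \right)} = - \frac{1}{7} - \frac{3 v}{7}$ ($Y{\left(v \right)} = - \frac{\left(v + 1\right) + \left(v + v\right)}{7} = - \frac{\left(1 + v\right) + 2 v}{7} = - \frac{1 + 3 v}{7} = - \frac{1}{7} - \frac{3 v}{7}$)
$Y{\left(o{\left(-2 \right)} \right)} + 81 Q{\left(-5,13 \right)} = \left(- \frac{1}{7} - \frac{3}{7}\right) + 81 \frac{1}{2 \cdot 13} = \left(- \frac{1}{7} - \frac{3}{7}\right) + 81 \cdot \frac{1}{2} \cdot \frac{1}{13} = - \frac{4}{7} + 81 \cdot \frac{1}{26} = - \frac{4}{7} + \frac{81}{26} = \frac{463}{182}$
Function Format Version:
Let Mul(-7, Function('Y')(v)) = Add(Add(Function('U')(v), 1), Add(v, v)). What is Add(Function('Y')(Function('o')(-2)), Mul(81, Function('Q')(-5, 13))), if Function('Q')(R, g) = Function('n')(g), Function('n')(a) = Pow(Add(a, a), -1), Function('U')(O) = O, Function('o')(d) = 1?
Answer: Rational(463, 182) ≈ 2.5440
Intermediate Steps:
Function('n')(a) = Mul(Rational(1, 2), Pow(a, -1)) (Function('n')(a) = Pow(Mul(2, a), -1) = Mul(Rational(1, 2), Pow(a, -1)))
Function('Q')(R, g) = Mul(Rational(1, 2), Pow(g, -1))
Function('Y')(v) = Add(Rational(-1, 7), Mul(Rational(-3, 7), v)) (Function('Y')(v) = Mul(Rational(-1, 7), Add(Add(v, 1), Add(v, v))) = Mul(Rational(-1, 7), Add(Add(1, v), Mul(2, v))) = Mul(Rational(-1, 7), Add(1, Mul(3, v))) = Add(Rational(-1, 7), Mul(Rational(-3, 7), v)))
Add(Function('Y')(Function('o')(-2)), Mul(81, Function('Q')(-5, 13))) = Add(Add(Rational(-1, 7), Mul(Rational(-3, 7), 1)), Mul(81, Mul(Rational(1, 2), Pow(13, -1)))) = Add(Add(Rational(-1, 7), Rational(-3, 7)), Mul(81, Mul(Rational(1, 2), Rational(1, 13)))) = Add(Rational(-4, 7), Mul(81, Rational(1, 26))) = Add(Rational(-4, 7), Rational(81, 26)) = Rational(463, 182)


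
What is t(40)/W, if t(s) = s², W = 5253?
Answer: 1600/5253 ≈ 0.30459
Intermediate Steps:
t(40)/W = 40²/5253 = 1600*(1/5253) = 1600/5253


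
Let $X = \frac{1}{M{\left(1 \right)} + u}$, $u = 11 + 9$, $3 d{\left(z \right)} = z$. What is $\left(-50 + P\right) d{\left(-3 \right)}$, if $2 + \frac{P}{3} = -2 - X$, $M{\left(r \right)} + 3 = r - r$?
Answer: $\frac{1057}{17} \approx 62.176$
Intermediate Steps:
$M{\left(r \right)} = -3$ ($M{\left(r \right)} = -3 + \left(r - r\right) = -3 + 0 = -3$)
$d{\left(z \right)} = \frac{z}{3}$
$u = 20$
$X = \frac{1}{17}$ ($X = \frac{1}{-3 + 20} = \frac{1}{17} \approx 0.058824$)
$P = - \frac{207}{17}$ ($P = -6 + 3 \left(-2 - \frac{1}{17}\right) = -6 + 3 \left(- \frac{35}{17}\right) = -6 - \frac{105}{17} = - \frac{207}{17} \approx -12.176$)
$\left(-50 + P\right) d{\left(-3 \right)} = \left(-50 - \frac{207}{17}\right) \frac{1}{3} \left(-3\right) = \left(- \frac{1057}{17}\right) \left(-1\right) = \frac{1057}{17}$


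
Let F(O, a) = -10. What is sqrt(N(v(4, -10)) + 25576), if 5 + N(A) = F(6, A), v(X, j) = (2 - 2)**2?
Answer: sqrt(25561) ≈ 159.88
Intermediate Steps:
v(X, j) = 0 (v(X, j) = 0**2 = 0)
N(A) = -15 (N(A) = -5 - 10 = -15)
sqrt(N(v(4, -10)) + 25576) = sqrt(-15 + 25576) = sqrt(25561)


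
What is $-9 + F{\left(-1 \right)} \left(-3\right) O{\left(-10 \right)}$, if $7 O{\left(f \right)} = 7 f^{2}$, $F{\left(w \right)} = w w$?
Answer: $-309$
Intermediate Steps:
$F{\left(w \right)} = w^{2}$
$O{\left(f \right)} = f^{2}$ ($O{\left(f \right)} = \frac{7 f^{2}}{7} = f^{2}$)
$-9 + F{\left(-1 \right)} \left(-3\right) O{\left(-10 \right)} = -9 + \left(-1\right)^{2} \left(-3\right) \left(-10\right)^{2} = -9 + 1 \left(-3\right) 100 = -9 - 300 = -309$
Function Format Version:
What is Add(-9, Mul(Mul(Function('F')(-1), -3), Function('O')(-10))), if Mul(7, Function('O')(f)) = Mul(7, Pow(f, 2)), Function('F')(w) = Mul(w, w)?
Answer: -309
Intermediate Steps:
Function('F')(w) = Pow(w, 2)
Function('O')(f) = Pow(f, 2) (Function('O')(f) = Mul(Rational(1, 7), Mul(7, Pow(f, 2))) = Pow(f, 2))
Add(-9, Mul(Mul(Function('F')(-1), -3), Function('O')(-10))) = Add(-9, Mul(Mul(Pow(-1, 2), -3), Pow(-10, 2))) = Add(-9, Mul(Mul(1, -3), 100)) = Add(-9, Mul(-3, 100)) = Add(-9, -300) = -309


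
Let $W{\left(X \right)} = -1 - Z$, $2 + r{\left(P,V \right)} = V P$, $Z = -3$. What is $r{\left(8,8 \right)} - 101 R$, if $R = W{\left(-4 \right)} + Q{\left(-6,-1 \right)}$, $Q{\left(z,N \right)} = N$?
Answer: $-39$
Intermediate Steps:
$r{\left(P,V \right)} = -2 + P V$ ($r{\left(P,V \right)} = -2 + V P = -2 + P V$)
$W{\left(X \right)} = 2$ ($W{\left(X \right)} = -1 - -3 = -1 + 3 = 2$)
$R = 1$ ($R = 2 - 1 = 1$)
$r{\left(8,8 \right)} - 101 R = \left(-2 + 8 \cdot 8\right) - 101 = \left(-2 + 64\right) - 101 = 62 - 101 = -39$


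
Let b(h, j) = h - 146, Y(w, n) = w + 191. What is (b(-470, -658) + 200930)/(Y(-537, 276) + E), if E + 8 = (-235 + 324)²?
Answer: 4262/161 ≈ 26.472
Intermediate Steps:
Y(w, n) = 191 + w
E = 7913 (E = -8 + (-235 + 324)² = -8 + 89² = -8 + 7921 = 7913)
b(h, j) = -146 + h
(b(-470, -658) + 200930)/(Y(-537, 276) + E) = ((-146 - 470) + 200930)/((191 - 537) + 7913) = (-616 + 200930)/(-346 + 7913) = 200314/7567 = 200314*(1/7567) = 4262/161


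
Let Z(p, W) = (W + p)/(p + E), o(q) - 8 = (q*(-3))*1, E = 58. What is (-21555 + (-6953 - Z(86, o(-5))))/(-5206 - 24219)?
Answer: 4105261/4237200 ≈ 0.96886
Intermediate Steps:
o(q) = 8 - 3*q (o(q) = 8 + (q*(-3))*1 = 8 - 3*q*1 = 8 - 3*q)
Z(p, W) = (W + p)/(58 + p) (Z(p, W) = (W + p)/(p + 58) = (W + p)/(58 + p))
(-21555 + (-6953 - Z(86, o(-5))))/(-5206 - 24219) = (-21555 + (-6953 - ((8 - 3*(-5)) + 86)/(58 + 86)))/(-5206 - 24219) = (-21555 + (-6953 - ((8 + 15) + 86)/144))/(-29425) = (-21555 + (-6953 - (23 + 86)/144))*(-1/29425) = (-21555 + (-6953 - 109/144))*(-1/29425) = (-21555 - 1001341/144)*(-1/29425) = -4105261/144*(-1/29425) = 4105261/4237200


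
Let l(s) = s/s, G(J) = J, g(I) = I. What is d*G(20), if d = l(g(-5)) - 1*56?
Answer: -1100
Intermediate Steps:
l(s) = 1
d = -55 (d = 1 - 1*56 = 1 - 56 = -55)
d*G(20) = -55*20 = -1100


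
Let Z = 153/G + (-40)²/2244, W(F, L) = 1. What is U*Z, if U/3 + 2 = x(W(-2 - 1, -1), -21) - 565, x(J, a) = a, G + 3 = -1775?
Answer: -26265414/23749 ≈ -1106.0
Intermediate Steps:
G = -1778 (G = -3 - 1775 = -1778)
Z = 625367/997458 (Z = 153/(-1778) + (-40)²/2244 = 153*(-1/1778) + 1600*(1/2244) = -153/1778 + 400/561 = 625367/997458 ≈ 0.62696)
U = -1764 (U = -6 + 3*(-21 - 565) = -6 + 3*(-586) = -6 - 1758 = -1764)
U*Z = -1764*625367/997458 = -26265414/23749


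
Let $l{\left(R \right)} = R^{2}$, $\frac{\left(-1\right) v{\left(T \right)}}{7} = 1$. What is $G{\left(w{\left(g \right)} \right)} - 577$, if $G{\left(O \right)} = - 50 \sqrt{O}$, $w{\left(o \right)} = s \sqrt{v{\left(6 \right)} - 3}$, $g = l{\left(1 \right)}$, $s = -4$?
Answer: $-577 - 100 \sqrt[4]{10} \sqrt{- i} \approx -702.74 + 125.74 i$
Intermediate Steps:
$v{\left(T \right)} = -7$ ($v{\left(T \right)} = \left(-7\right) 1 = -7$)
$g = 1$ ($g = 1^{2} = 1$)
$w{\left(o \right)} = - 4 i \sqrt{10}$ ($w{\left(o \right)} = - 4 \sqrt{-7 - 3} = - 4 \sqrt{-10} = - 4 i \sqrt{10}$)
$G{\left(w{\left(g \right)} \right)} - 577 = - 50 \sqrt{- 4 i \sqrt{10}} - 577 = - 50 \cdot 2 \sqrt[4]{10} \sqrt{- i} - 577 = - 100 \sqrt[4]{10} \sqrt{- i} - 577 = -577 - 100 \sqrt[4]{10} \sqrt{- i}$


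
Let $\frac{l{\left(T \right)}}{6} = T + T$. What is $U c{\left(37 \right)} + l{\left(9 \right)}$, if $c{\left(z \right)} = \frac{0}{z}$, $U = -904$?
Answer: $108$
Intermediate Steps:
$l{\left(T \right)} = 12 T$ ($l{\left(T \right)} = 6 \left(T + T\right) = 6 \cdot 2 T = 12 T$)
$c{\left(z \right)} = 0$
$U c{\left(37 \right)} + l{\left(9 \right)} = \left(-904\right) 0 + 12 \cdot 9 = 0 + 108 = 108$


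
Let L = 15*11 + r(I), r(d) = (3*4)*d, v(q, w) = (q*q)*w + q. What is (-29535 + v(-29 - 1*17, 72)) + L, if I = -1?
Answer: 122924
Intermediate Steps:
v(q, w) = q + w*q² (v(q, w) = q²*w + q = w*q² + q = q + w*q²)
r(d) = 12*d
L = 153 (L = 15*11 + 12*(-1) = 165 - 12 = 153)
(-29535 + v(-29 - 1*17, 72)) + L = (-29535 + (-29 - 1*17)*(1 + (-29 - 1*17)*72)) + 153 = (-29535 + (-29 - 17)*(1 + (-29 - 17)*72)) + 153 = (-29535 - 46*(1 - 46*72)) + 153 = (-29535 - 46*(1 - 3312)) + 153 = (-29535 - 46*(-3311)) + 153 = (-29535 + 152306) + 153 = 122771 + 153 = 122924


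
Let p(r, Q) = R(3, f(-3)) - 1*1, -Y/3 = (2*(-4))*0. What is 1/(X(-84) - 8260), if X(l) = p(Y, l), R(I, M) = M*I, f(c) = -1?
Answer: -1/8264 ≈ -0.00012101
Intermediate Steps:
R(I, M) = I*M
Y = 0 (Y = -3*2*(-4)*0 = -(-24)*0 = -3*0 = 0)
p(r, Q) = -4 (p(r, Q) = 3*(-1) - 1*1 = -3 - 1 = -4)
X(l) = -4
1/(X(-84) - 8260) = 1/(-4 - 8260) = 1/(-8264) = -1/8264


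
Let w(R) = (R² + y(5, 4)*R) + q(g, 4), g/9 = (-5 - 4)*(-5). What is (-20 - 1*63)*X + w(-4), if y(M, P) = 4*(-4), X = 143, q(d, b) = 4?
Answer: -11785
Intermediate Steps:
g = 405 (g = 9*((-5 - 4)*(-5)) = 9*(-9*(-5)) = 9*45 = 405)
y(M, P) = -16
w(R) = 4 + R² - 16*R (w(R) = (R² - 16*R) + 4 = 4 + R² - 16*R)
(-20 - 1*63)*X + w(-4) = (-20 - 1*63)*143 + (4 + (-4)² - 16*(-4)) = (-20 - 63)*143 + (4 + 16 + 64) = -83*143 + 84 = -11869 + 84 = -11785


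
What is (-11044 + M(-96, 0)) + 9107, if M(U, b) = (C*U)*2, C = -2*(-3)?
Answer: -3089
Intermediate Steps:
C = 6
M(U, b) = 12*U (M(U, b) = (6*U)*2 = 12*U)
(-11044 + M(-96, 0)) + 9107 = (-11044 + 12*(-96)) + 9107 = (-11044 - 1152) + 9107 = -12196 + 9107 = -3089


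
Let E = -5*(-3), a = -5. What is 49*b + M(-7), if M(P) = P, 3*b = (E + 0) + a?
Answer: 469/3 ≈ 156.33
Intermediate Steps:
E = 15
b = 10/3 (b = ((15 + 0) - 5)/3 = (15 - 5)/3 = (⅓)*10 = 10/3 ≈ 3.3333)
49*b + M(-7) = 49*(10/3) - 7 = 490/3 - 7 = 469/3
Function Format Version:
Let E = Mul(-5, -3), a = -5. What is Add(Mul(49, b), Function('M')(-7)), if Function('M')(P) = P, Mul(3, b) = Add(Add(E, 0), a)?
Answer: Rational(469, 3) ≈ 156.33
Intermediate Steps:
E = 15
b = Rational(10, 3) (b = Mul(Rational(1, 3), Add(Add(15, 0), -5)) = Mul(Rational(1, 3), Add(15, -5)) = Mul(Rational(1, 3), 10) = Rational(10, 3) ≈ 3.3333)
Add(Mul(49, b), Function('M')(-7)) = Add(Mul(49, Rational(10, 3)), -7) = Add(Rational(490, 3), -7) = Rational(469, 3)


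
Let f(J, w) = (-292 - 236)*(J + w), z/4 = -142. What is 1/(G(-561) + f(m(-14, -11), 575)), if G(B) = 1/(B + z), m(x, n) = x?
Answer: -1129/334418833 ≈ -3.3760e-6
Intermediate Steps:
z = -568 (z = 4*(-142) = -568)
f(J, w) = -528*J - 528*w (f(J, w) = -528*(J + w) = -528*J - 528*w)
G(B) = 1/(-568 + B) (G(B) = 1/(B - 568) = 1/(-568 + B))
1/(G(-561) + f(m(-14, -11), 575)) = 1/(1/(-568 - 561) + (-528*(-14) - 528*575)) = 1/(1/(-1129) + (7392 - 303600)) = 1/(-1/1129 - 296208) = 1/(-334418833/1129) = -1129/334418833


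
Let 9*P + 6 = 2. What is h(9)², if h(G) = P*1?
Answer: 16/81 ≈ 0.19753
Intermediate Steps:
P = -4/9 (P = -⅔ + (⅑)*2 = -⅔ + 2/9 = -4/9 ≈ -0.44444)
h(G) = -4/9 (h(G) = -4/9*1 = -4/9)
h(9)² = (-4/9)² = 16/81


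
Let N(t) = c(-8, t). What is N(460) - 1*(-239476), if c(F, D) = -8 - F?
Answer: 239476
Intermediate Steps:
N(t) = 0 (N(t) = -8 - 1*(-8) = -8 + 8 = 0)
N(460) - 1*(-239476) = 0 - 1*(-239476) = 0 + 239476 = 239476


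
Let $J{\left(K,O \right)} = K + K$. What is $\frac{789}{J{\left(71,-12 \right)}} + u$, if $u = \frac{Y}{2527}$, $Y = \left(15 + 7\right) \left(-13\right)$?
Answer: $\frac{1953191}{358834} \approx 5.4432$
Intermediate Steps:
$Y = -286$ ($Y = 22 \left(-13\right) = -286$)
$J{\left(K,O \right)} = 2 K$
$u = - \frac{286}{2527} \approx -0.11318$
$\frac{789}{J{\left(71,-12 \right)}} + u = \frac{789}{2 \cdot 71} - \frac{286}{2527} = \frac{789}{142} - \frac{286}{2527} = \frac{1953191}{358834}$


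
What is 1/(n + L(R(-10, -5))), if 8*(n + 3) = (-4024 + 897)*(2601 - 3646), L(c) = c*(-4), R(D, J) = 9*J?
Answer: 8/3269131 ≈ 2.4471e-6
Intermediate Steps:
L(c) = -4*c
n = 3267691/8 (n = -3 + ((-4024 + 897)*(2601 - 3646))/8 = -3 + (-3127*(-1045))/8 = -3 + (⅛)*3267715 = -3 + 3267715/8 = 3267691/8 ≈ 4.0846e+5)
1/(n + L(R(-10, -5))) = 1/(3267691/8 - 36*(-5)) = 1/(3267691/8 - 4*(-45)) = 1/(3267691/8 + 180) = 1/(3269131/8) = 8/3269131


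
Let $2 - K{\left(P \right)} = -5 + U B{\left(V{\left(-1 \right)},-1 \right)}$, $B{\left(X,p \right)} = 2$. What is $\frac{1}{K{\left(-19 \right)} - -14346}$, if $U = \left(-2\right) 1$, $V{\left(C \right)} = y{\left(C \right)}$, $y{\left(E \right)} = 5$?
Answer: $\frac{1}{14357} \approx 6.9652 \cdot 10^{-5}$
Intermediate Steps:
$V{\left(C \right)} = 5$
$U = -2$
$K{\left(P \right)} = 11$ ($K{\left(P \right)} = 2 - \left(-5 - 4\right) = 2 - -9 = 2 + 9 = 11$)
$\frac{1}{K{\left(-19 \right)} - -14346} = \frac{1}{11 - -14346} = \frac{1}{11 + \left(14385 - 39\right)} = \frac{1}{11 + 14346} = \frac{1}{14357}$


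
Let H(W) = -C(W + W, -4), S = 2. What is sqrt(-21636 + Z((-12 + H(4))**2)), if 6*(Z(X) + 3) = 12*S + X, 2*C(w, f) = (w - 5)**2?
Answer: I*sqrt(345434)/4 ≈ 146.93*I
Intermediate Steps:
C(w, f) = (-5 + w)**2/2 (C(w, f) = (w - 5)**2/2 = (-5 + w)**2/2)
H(W) = -(-5 + 2*W)**2/2 (H(W) = -(-5 + (W + W))**2/2 = -(-5 + 2*W)**2/2)
Z(X) = 1 + X/6 (Z(X) = -3 + (12*2 + X)/6 = -3 + (24 + X)/6 = -3 + (4 + X/6) = 1 + X/6)
sqrt(-21636 + Z((-12 + H(4))**2)) = sqrt(-21636 + (1 + (-12 - (-5 + 2*4)**2/2)**2/6)) = sqrt(-21636 + (1 + (-12 - (-5 + 8)**2/2)**2/6)) = sqrt(-21636 + (1 + (-12 - 1/2*3**2)**2/6)) = sqrt(-21636 + (1 + (-12 - 1/2*9)**2/6)) = sqrt(-21636 + (1 + (-12 - 9/2)**2/6)) = sqrt(-21636 + (1 + (-33/2)**2/6)) = sqrt(-21636 + (1 + (1/6)*(1089/4))) = sqrt(-21636 + (1 + 363/8)) = sqrt(-21636 + 371/8) = sqrt(-172717/8) = I*sqrt(345434)/4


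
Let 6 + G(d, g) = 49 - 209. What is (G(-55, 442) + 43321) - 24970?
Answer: 18185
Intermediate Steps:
G(d, g) = -166 (G(d, g) = -6 + (49 - 209) = -6 - 160 = -166)
(G(-55, 442) + 43321) - 24970 = (-166 + 43321) - 24970 = 43155 - 24970 = 18185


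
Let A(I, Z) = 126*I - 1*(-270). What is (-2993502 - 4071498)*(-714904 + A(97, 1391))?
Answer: 4962540780000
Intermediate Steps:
A(I, Z) = 270 + 126*I (A(I, Z) = 126*I + 270 = 270 + 126*I)
(-2993502 - 4071498)*(-714904 + A(97, 1391)) = (-2993502 - 4071498)*(-714904 + (270 + 126*97)) = -7065000*(-714904 + (270 + 12222)) = -7065000*(-714904 + 12492) = -7065000*(-702412) = 4962540780000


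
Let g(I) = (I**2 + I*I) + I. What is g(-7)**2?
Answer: 8281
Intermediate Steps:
g(I) = I + 2*I**2 (g(I) = (I**2 + I**2) + I = 2*I**2 + I = I + 2*I**2)
g(-7)**2 = (-7*(1 + 2*(-7)))**2 = (-7*(1 - 14))**2 = (-7*(-13))**2 = 91**2 = 8281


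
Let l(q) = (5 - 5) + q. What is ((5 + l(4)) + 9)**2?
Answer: 324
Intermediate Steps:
l(q) = q (l(q) = 0 + q = q)
((5 + l(4)) + 9)**2 = ((5 + 4) + 9)**2 = (9 + 9)**2 = 18**2 = 324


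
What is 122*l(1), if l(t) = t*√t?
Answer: 122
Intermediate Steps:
l(t) = t^(3/2)
122*l(1) = 122*1^(3/2) = 122*1 = 122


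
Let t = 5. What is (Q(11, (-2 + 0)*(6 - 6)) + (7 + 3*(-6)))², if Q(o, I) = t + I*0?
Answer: 36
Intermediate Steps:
Q(o, I) = 5 (Q(o, I) = 5 + I*0 = 5 + 0 = 5)
(Q(11, (-2 + 0)*(6 - 6)) + (7 + 3*(-6)))² = (5 + (7 + 3*(-6)))² = (5 + (7 - 18))² = (5 - 11)² = (-6)² = 36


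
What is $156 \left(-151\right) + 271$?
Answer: $-23285$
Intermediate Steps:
$156 \left(-151\right) + 271 = -23556 + 271 = -23285$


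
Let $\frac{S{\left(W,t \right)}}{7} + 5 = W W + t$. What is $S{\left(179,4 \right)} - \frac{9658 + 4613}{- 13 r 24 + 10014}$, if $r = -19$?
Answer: $\frac{1191819163}{5314} \approx 2.2428 \cdot 10^{5}$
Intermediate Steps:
$S{\left(W,t \right)} = -35 + 7 t + 7 W^{2}$ ($S{\left(W,t \right)} = -35 + 7 \left(W W + t\right) = -35 + 7 \left(W^{2} + t\right) = -35 + 7 \left(t + W^{2}\right) = -35 + \left(7 t + 7 W^{2}\right) = -35 + 7 t + 7 W^{2}$)
$S{\left(179,4 \right)} - \frac{9658 + 4613}{- 13 r 24 + 10014} = \left(-35 + 7 \cdot 4 + 7 \cdot 179^{2}\right) - \frac{9658 + 4613}{\left(-13\right) \left(-19\right) 24 + 10014} = \left(-35 + 28 + 7 \cdot 32041\right) - \frac{14271}{247 \cdot 24 + 10014} = \left(-35 + 28 + 224287\right) - \frac{14271}{5928 + 10014} = 224280 - \frac{14271}{15942} = 224280 - 14271 \cdot \frac{1}{15942} = 224280 - \frac{4757}{5314} = \frac{1191819163}{5314}$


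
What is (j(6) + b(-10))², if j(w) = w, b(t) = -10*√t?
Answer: -964 - 120*I*√10 ≈ -964.0 - 379.47*I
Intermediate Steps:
(j(6) + b(-10))² = (6 - 10*I*√10)²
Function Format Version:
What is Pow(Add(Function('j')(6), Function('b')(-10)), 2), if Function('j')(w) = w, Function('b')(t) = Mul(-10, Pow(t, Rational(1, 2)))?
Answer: Add(-964, Mul(-120, I, Pow(10, Rational(1, 2)))) ≈ Add(-964.00, Mul(-379.47, I))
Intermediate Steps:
Pow(Add(Function('j')(6), Function('b')(-10)), 2) = Pow(Add(6, Mul(-10, Pow(-10, Rational(1, 2)))), 2) = Pow(Add(6, Mul(-10, Mul(I, Pow(10, Rational(1, 2))))), 2) = Pow(Add(6, Mul(-10, I, Pow(10, Rational(1, 2)))), 2)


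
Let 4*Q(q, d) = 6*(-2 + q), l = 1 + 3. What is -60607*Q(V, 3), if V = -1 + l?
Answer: -181821/2 ≈ -90911.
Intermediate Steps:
l = 4
V = 3 (V = -1 + 4 = 3)
Q(q, d) = -3 + 3*q/2 (Q(q, d) = (6*(-2 + q))/4 = (-12 + 6*q)/4 = -3 + 3*q/2)
-60607*Q(V, 3) = -60607*(-3 + (3/2)*3) = -60607*(-3 + 9/2) = -60607*3/2 = -181821/2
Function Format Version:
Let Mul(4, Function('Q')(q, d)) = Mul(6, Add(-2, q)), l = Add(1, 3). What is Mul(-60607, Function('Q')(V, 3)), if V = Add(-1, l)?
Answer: Rational(-181821, 2) ≈ -90911.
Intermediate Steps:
l = 4
V = 3 (V = Add(-1, 4) = 3)
Function('Q')(q, d) = Add(-3, Mul(Rational(3, 2), q)) (Function('Q')(q, d) = Mul(Rational(1, 4), Mul(6, Add(-2, q))) = Mul(Rational(1, 4), Add(-12, Mul(6, q))) = Add(-3, Mul(Rational(3, 2), q)))
Mul(-60607, Function('Q')(V, 3)) = Mul(-60607, Add(-3, Mul(Rational(3, 2), 3))) = Mul(-60607, Add(-3, Rational(9, 2))) = Mul(-60607, Rational(3, 2)) = Rational(-181821, 2)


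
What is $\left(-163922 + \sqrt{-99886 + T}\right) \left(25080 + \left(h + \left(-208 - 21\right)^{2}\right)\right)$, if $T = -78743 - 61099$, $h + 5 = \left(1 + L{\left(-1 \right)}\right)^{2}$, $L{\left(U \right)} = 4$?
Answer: $-12710675802 + 310164 i \sqrt{14983} \approx -1.2711 \cdot 10^{10} + 3.7966 \cdot 10^{7} i$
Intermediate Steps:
$h = 20$ ($h = -5 + \left(1 + 4\right)^{2} = -5 + 5^{2} = -5 + 25 = 20$)
$T = -139842$ ($T = -78743 - 61099 = -139842$)
$\left(-163922 + \sqrt{-99886 + T}\right) \left(25080 + \left(h + \left(-208 - 21\right)^{2}\right)\right) = \left(-163922 + \sqrt{-99886 - 139842}\right) \left(25080 + \left(20 + \left(-208 - 21\right)^{2}\right)\right) = \left(-163922 + \sqrt{-239728}\right) \left(25080 + \left(20 + \left(-229\right)^{2}\right)\right) = \left(-163922 + 4 i \sqrt{14983}\right) \left(25080 + \left(20 + 52441\right)\right) = \left(-163922 + 4 i \sqrt{14983}\right) \left(25080 + 52461\right) = \left(-163922 + 4 i \sqrt{14983}\right) 77541 = -12710675802 + 310164 i \sqrt{14983}$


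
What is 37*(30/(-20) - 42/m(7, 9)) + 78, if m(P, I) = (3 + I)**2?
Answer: 281/24 ≈ 11.708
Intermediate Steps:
37*(30/(-20) - 42/m(7, 9)) + 78 = 37*(30/(-20) - 42/(3 + 9)**2) + 78 = 37*(30*(-1/20) - 42/(12**2)) + 78 = 37*(-3/2 - 42/144) + 78 = 37*(-3/2 - 42*1/144) + 78 = 37*(-3/2 - 7/24) + 78 = 37*(-43/24) + 78 = -1591/24 + 78 = 281/24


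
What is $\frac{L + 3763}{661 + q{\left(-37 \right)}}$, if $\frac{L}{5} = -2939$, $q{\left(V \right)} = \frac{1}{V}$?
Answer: $- \frac{33707}{2038} \approx -16.539$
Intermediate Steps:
$L = -14695$ ($L = 5 \left(-2939\right) = -14695$)
$\frac{L + 3763}{661 + q{\left(-37 \right)}} = \frac{-14695 + 3763}{661 + \frac{1}{-37}} = - \frac{10932}{661 - \frac{1}{37}} = - \frac{10932}{\frac{24456}{37}} = \left(-10932\right) \frac{37}{24456} = - \frac{33707}{2038}$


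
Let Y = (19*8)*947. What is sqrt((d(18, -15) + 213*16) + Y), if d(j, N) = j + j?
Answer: 2*sqrt(36847) ≈ 383.91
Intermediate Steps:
d(j, N) = 2*j
Y = 143944 (Y = 152*947 = 143944)
sqrt((d(18, -15) + 213*16) + Y) = sqrt((2*18 + 213*16) + 143944) = sqrt((36 + 3408) + 143944) = sqrt(3444 + 143944) = sqrt(147388) = 2*sqrt(36847)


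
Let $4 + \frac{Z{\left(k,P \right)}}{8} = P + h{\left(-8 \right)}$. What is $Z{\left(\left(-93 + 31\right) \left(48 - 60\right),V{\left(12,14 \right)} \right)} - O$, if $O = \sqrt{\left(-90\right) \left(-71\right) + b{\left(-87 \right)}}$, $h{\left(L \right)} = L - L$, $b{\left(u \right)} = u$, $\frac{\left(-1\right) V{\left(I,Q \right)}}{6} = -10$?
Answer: $448 - \sqrt{6303} \approx 368.61$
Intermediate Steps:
$V{\left(I,Q \right)} = 60$ ($V{\left(I,Q \right)} = \left(-6\right) \left(-10\right) = 60$)
$h{\left(L \right)} = 0$
$Z{\left(k,P \right)} = -32 + 8 P$ ($Z{\left(k,P \right)} = -32 + 8 \left(P + 0\right) = -32 + 8 P$)
$O = \sqrt{6303}$ ($O = \sqrt{\left(-90\right) \left(-71\right) - 87} = \sqrt{6390 - 87} = \sqrt{6303} \approx 79.391$)
$Z{\left(\left(-93 + 31\right) \left(48 - 60\right),V{\left(12,14 \right)} \right)} - O = \left(-32 + 8 \cdot 60\right) - \sqrt{6303} = \left(-32 + 480\right) - \sqrt{6303} = 448 - \sqrt{6303}$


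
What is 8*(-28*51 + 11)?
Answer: -11336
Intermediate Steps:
8*(-28*51 + 11) = 8*(-1428 + 11) = 8*(-1417) = -11336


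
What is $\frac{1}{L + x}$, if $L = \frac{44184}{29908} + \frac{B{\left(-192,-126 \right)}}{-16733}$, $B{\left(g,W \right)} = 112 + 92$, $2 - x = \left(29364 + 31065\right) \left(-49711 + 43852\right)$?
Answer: $\frac{125112641}{44296570250065243} \approx 2.8244 \cdot 10^{-9}$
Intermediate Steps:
$x = 354053513$ ($x = 2 - \left(29364 + 31065\right) \left(-49711 + 43852\right) = 2 - 60429 \left(-5859\right) = 2 - -354053511 = 2 + 354053511 = 354053513$)
$B{\left(g,W \right)} = 204$
$L = \frac{183307410}{125112641}$ ($L = \frac{44184}{29908} + \frac{204}{-16733} = 44184 \cdot \frac{1}{29908} + 204 \left(- \frac{1}{16733}\right) = \frac{11046}{7477} - \frac{204}{16733} = \frac{183307410}{125112641} \approx 1.4651$)
$\frac{1}{L + x} = \frac{1}{\frac{183307410}{125112641} + 354053513} = \frac{1}{\frac{44296570250065243}{125112641}} = \frac{125112641}{44296570250065243}$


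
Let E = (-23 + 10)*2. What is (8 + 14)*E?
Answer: -572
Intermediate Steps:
E = -26 (E = -13*2 = -26)
(8 + 14)*E = (8 + 14)*(-26) = 22*(-26) = -572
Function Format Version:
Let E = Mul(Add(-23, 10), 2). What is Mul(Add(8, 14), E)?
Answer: -572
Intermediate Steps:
E = -26 (E = Mul(-13, 2) = -26)
Mul(Add(8, 14), E) = Mul(Add(8, 14), -26) = Mul(22, -26) = -572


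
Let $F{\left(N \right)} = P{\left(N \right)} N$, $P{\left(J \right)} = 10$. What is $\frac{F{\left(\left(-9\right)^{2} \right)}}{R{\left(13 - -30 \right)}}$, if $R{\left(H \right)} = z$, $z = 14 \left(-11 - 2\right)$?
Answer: $- \frac{405}{91} \approx -4.4505$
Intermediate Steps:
$F{\left(N \right)} = 10 N$
$z = -182$ ($z = 14 \left(-13\right) = -182$)
$R{\left(H \right)} = -182$
$\frac{F{\left(\left(-9\right)^{2} \right)}}{R{\left(13 - -30 \right)}} = \frac{10 \left(-9\right)^{2}}{-182} = 10 \cdot 81 \left(- \frac{1}{182}\right) = 810 \left(- \frac{1}{182}\right) = - \frac{405}{91}$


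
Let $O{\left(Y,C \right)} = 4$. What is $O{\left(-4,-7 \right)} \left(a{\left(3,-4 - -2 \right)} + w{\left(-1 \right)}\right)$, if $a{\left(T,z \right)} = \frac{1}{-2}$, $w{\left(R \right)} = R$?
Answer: $-6$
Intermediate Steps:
$a{\left(T,z \right)} = - \frac{1}{2}$
$O{\left(-4,-7 \right)} \left(a{\left(3,-4 - -2 \right)} + w{\left(-1 \right)}\right) = 4 \left(- \frac{1}{2} - 1\right) = 4 \left(- \frac{3}{2}\right) = -6$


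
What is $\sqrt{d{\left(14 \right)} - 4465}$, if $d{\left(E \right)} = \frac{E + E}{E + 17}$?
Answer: $\frac{i \sqrt{4289997}}{31} \approx 66.814 i$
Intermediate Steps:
$d{\left(E \right)} = \frac{2 E}{17 + E}$
$\sqrt{d{\left(14 \right)} - 4465} = \sqrt{2 \cdot 14 \frac{1}{17 + 14} - 4465} = \sqrt{2 \cdot 14 \cdot \frac{1}{31} - 4465} = \sqrt{\frac{28}{31} - 4465} = \sqrt{- \frac{138387}{31}} = \frac{i \sqrt{4289997}}{31}$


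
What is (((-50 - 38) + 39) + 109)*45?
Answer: 2700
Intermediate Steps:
(((-50 - 38) + 39) + 109)*45 = ((-88 + 39) + 109)*45 = (-49 + 109)*45 = 60*45 = 2700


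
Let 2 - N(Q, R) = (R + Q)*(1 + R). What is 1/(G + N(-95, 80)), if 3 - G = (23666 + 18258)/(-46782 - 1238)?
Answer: 12005/14656581 ≈ 0.00081909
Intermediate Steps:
G = 46496/12005 (G = 3 - (23666 + 18258)/(-46782 - 1238) = 3 - 41924/(-48020) = 3 - 41924*(-1)/48020 = 3 - 1*(-10481/12005) = 3 + 10481/12005 = 46496/12005 ≈ 3.8731)
N(Q, R) = 2 - (1 + R)*(Q + R) (N(Q, R) = 2 - (R + Q)*(1 + R) = 2 - (Q + R)*(1 + R) = 2 - (1 + R)*(Q + R))
1/(G + N(-95, 80)) = 1/(46496/12005 + (2 - 1*(-95) - 1*80 - 1*80² - 1*(-95)*80)) = 1/(46496/12005 + (2 + 95 - 80 - 1*6400 + 7600)) = 1/(46496/12005 + (2 + 95 - 80 - 6400 + 7600)) = 1/(46496/12005 + 1217) = 1/(14656581/12005) = 12005/14656581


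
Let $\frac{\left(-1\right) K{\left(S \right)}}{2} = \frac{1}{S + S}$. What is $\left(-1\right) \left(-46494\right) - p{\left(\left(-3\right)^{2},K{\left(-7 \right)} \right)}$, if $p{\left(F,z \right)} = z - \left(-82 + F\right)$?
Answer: $\frac{324946}{7} \approx 46421.0$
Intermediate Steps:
$K{\left(S \right)} = - \frac{1}{S}$ ($K{\left(S \right)} = - \frac{2}{S + S} = - \frac{2}{2 S} = - 2 \frac{1}{2 S} = - \frac{1}{S}$)
$p{\left(F,z \right)} = 82 + z - F$
$\left(-1\right) \left(-46494\right) - p{\left(\left(-3\right)^{2},K{\left(-7 \right)} \right)} = \left(-1\right) \left(-46494\right) - \left(82 - \frac{1}{-7} - \left(-3\right)^{2}\right) = 46494 - \left(82 - - \frac{1}{7} - 9\right) = 46494 - \left(82 + \frac{1}{7} - 9\right) = 46494 - \frac{512}{7} = \frac{324946}{7}$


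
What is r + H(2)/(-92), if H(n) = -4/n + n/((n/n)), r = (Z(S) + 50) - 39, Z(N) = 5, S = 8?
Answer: 16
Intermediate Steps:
r = 16 (r = (5 + 50) - 39 = 55 - 39 = 16)
H(n) = n - 4/n (H(n) = -4/n + n/1 = -4/n + n*1 = -4/n + n = n - 4/n)
r + H(2)/(-92) = 16 + (2 - 4/2)/(-92) = 16 + (2 - 4*1/2)*(-1/92) = 16 + (2 - 2)*(-1/92) = 16 + 0*(-1/92) = 16 + 0 = 16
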